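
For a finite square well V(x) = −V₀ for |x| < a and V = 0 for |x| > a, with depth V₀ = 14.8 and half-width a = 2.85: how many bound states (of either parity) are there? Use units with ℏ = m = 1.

N = 10

The dimensionless depth is z₀ = a√(2mV₀)/ℏ = 2.85 × √(29.60) = 15.51.
The even/odd transcendental equations gain one root per π/2 in z₀, giving N = 1 + ⌊2z₀/π⌋ = 1 + ⌊9.871⌋ = 10.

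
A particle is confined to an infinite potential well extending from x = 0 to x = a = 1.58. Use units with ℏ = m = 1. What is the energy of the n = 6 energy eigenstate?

E = 71.2

Requiring ψ(0) = ψ(a) = 0 quantises k = nπ/a, hence E_n = ℏ²k²/2m = n²π²ℏ²/(2ma²).
E_6 = 6² × π² / (2 × 1 × 1.58²) = 71.16.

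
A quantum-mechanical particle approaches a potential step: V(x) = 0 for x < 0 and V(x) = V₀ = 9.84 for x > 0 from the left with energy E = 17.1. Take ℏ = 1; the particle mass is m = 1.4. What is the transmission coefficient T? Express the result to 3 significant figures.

T = 0.955

On each side the TISE gives plane waves with k = √(2m(E − V))/ℏ: k₁ = √(2·1.4·17.1) = 6.920, k₂ = √(2·1.4·7.26) = 4.509.
Matching ψ and ψ′ at x = 0 gives r = (k₁ − k₂)/(k₁ + k₂), so R = r² = 0.04450 and T = 1 − R = 0.9555.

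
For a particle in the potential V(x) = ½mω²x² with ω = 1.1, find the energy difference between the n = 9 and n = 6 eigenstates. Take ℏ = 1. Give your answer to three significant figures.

ΔE = 3.30

E_n = ℏω(n + ½), so ΔE = (9 − 6) ℏω = 3 × 1.1 = 3.300.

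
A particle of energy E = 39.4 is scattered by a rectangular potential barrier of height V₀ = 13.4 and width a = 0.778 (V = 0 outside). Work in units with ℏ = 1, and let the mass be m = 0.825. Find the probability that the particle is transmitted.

E > V₀: inside the barrier k₂ = √(2m(E − V₀))/ℏ = 6.550, k₂a = 5.096.
T = [1 + V₀² sin²(k₂a) / (4E(E − V₀))]⁻¹ = 1/1.038 = 0.964.

T = 0.964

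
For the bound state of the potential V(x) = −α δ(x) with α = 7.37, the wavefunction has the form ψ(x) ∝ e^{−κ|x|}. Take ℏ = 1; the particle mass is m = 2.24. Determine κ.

Integrate −(ℏ²/2m)ψ'' − αδ(x)ψ = Eψ from −ε to +ε: the ψ'' term gives ψ'(0⁺) − ψ'(0⁻) and the δ term gives −(2mα/ℏ²)ψ(0).
With ψ ∝ e^{−κ|x|} this yields −2κ = −2mα/ℏ², so κ = mα/ℏ² = 16.51.

κ = 16.5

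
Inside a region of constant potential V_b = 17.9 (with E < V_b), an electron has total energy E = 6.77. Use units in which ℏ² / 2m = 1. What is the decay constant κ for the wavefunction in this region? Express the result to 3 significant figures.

κ = 3.34

Since E < V_b the TISE in this region is ψ'' = κ²ψ with κ = √(2m(V_b − E))/ℏ.
κ = √(2 × 0.5 × 11.13) = 3.336.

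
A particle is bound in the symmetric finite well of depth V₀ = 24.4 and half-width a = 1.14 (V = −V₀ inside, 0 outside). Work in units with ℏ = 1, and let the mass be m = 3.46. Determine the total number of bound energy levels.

N = 10

Define the well-strength parameter z₀ = (a/ℏ)√(2mV₀) = 1.14 × √(2·3.46·24.4) = 14.81.
A new bound state (alternating even/odd) appears each time z₀ passes a multiple of π/2, so N = ⌊2z₀/π⌋ + 1 = ⌊9.430⌋ + 1 = 10.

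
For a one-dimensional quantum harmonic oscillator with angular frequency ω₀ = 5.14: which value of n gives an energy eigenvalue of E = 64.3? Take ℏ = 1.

n = 12

Invert E_n = (n + ½)ℏω₀: n = E/ℏω₀ − ½ = 12.010, so n = 12.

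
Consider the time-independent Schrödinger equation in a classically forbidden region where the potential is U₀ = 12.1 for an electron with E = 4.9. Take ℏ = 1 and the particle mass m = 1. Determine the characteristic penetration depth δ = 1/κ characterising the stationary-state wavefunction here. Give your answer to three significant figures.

Since E < U₀ the TISE in this region is ψ'' = κ²ψ with κ = √(2m(U₀ − E))/ℏ.
κ = √(2 × 1 × 7.2) = 3.795. The penetration depth is δ = 1/κ = 0.264.

δ = 0.264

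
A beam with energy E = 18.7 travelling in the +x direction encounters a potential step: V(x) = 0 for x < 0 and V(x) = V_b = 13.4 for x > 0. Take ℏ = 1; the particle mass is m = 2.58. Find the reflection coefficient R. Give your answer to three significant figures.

On each side the TISE gives plane waves with k = √(2m(E − V))/ℏ: k₁ = √(2·2.58·18.7) = 9.823, k₂ = √(2·2.58·5.3) = 5.230.
Matching ψ and ψ′ at x = 0 gives r = (k₁ − k₂)/(k₁ + k₂), so R = r² = 0.09313 and T = 1 − R = 0.9069.

R = 0.0931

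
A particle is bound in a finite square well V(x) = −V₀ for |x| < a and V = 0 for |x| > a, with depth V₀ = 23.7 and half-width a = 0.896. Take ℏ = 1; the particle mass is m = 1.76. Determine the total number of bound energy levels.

Define the well-strength parameter z₀ = (a/ℏ)√(2mV₀) = 0.896 × √(2·1.76·23.7) = 8.184.
A new bound state (alternating even/odd) appears each time z₀ passes a multiple of π/2, so N = ⌊2z₀/π⌋ + 1 = ⌊5.210⌋ + 1 = 6.

N = 6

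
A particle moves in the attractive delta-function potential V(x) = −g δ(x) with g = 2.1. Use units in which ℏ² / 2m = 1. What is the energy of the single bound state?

E = -1.10

The bound state is ψ(x) = √κ e^{−κ|x|}. The derivative jump ψ'(0⁺) − ψ'(0⁻) = −(2mg/ℏ²)ψ(0) fixes κ = mg/ℏ² = 1.050.
Then E = −ℏ²κ²/(2m) = −mg²/(2ℏ²) = -1.103.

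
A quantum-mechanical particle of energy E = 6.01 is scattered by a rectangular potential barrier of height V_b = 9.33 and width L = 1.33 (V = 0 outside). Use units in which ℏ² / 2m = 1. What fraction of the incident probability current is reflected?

R = 0.972

E < V_b: inside the barrier ψ ∝ e^{±κx} with κ = √(2m(V_b − E))/ℏ = 1.822.
κL = 2.423, sinh(κL) = 5.598.
Matching ψ, ψ′ at both faces gives T = [1 + V_b² sinh²(κL) / (4E(V_b − E))]⁻¹ = 1/35.17 = 0.0284.
R = 1 − T = 0.972.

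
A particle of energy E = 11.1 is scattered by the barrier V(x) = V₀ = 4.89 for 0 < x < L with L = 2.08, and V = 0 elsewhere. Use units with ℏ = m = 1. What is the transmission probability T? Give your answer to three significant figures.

Above the barrier the interior wavenumber is k₂ = √(2m(E − V₀))/ℏ = 3.524, giving phase k₂L = 7.330.
Matching at both interfaces gives T⁻¹ = 1 + V₀² sin²(k₂L) / [4E(E − V₀)] = 1.065, hence T = 0.939.

T = 0.939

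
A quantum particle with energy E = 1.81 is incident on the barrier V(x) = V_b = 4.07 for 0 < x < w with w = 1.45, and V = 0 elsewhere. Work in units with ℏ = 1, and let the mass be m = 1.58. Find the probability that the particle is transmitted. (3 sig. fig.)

T = 0.00170

Since E < V_b the interior solution is evanescent with decay constant κ = √(2m(V_b − E))/ℏ = 2.672.
κw = 3.875, sinh(κw) = 24.08.
The exact tunnelling result is T⁻¹ = 1 + V_b² sinh²(κw) / [4E(V_b − E)] = 588.0, so T = 0.00170.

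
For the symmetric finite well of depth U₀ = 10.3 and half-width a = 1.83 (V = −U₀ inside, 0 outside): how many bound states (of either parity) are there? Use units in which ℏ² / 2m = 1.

N = 4

Define the well-strength parameter z₀ = (a/ℏ)√(2mU₀) = 1.83 × √(2·0.5·10.3) = 5.873.
The even/odd transcendental equations gain one root per π/2 in z₀, giving N = 1 + ⌊2z₀/π⌋ = 1 + ⌊3.739⌋ = 4.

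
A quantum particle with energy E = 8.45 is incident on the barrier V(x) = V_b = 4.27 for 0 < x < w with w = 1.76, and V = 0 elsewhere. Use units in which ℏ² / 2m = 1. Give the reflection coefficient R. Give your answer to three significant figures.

R = 0.0245

E > V_b: inside the barrier k₂ = √(2m(E − V_b))/ℏ = 2.045, k₂w = 3.598.
T = [1 + V_b² sin²(k₂w) / (4E(E − V_b))]⁻¹ = 1/1.025 = 0.976.
R = 1 − T = 0.0245.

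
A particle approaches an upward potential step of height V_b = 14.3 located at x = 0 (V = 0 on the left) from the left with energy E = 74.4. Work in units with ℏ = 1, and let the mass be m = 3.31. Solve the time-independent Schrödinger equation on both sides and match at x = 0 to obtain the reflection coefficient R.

The wavenumbers are k₁ = √(2mE)/ℏ = 22.19 on the left and k₂ = √(2m(E − V_b))/ℏ = 19.95 on the right.
Matching ψ and ψ′ at x = 0 gives r = (k₁ − k₂)/(k₁ + k₂), so R = r² = 0.002842 and T = 1 − R = 0.9972.

R = 0.00284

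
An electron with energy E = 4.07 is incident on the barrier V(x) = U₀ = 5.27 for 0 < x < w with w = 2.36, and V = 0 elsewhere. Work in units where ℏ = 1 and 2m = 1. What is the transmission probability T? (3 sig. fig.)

T = 0.0159

E < U₀: inside the barrier ψ ∝ e^{±κx} with κ = √(2m(U₀ − E))/ℏ = 1.095.
κw = 2.585, sinh(κw) = 6.596.
The exact tunnelling result is T⁻¹ = 1 + U₀² sinh²(κw) / [4E(U₀ − E)] = 62.84, so T = 0.0159.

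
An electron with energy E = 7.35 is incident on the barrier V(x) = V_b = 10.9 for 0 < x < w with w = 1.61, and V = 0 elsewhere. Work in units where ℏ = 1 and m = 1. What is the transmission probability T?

E < V_b: inside the barrier ψ ∝ e^{±κx} with κ = √(2m(V_b − E))/ℏ = 2.665.
κw = 4.290, sinh(κw) = 36.48.
The exact tunnelling result is T⁻¹ = 1 + V_b² sinh²(κw) / [4E(V_b − E)] = 1516, so T = 0.000660.

T = 0.000660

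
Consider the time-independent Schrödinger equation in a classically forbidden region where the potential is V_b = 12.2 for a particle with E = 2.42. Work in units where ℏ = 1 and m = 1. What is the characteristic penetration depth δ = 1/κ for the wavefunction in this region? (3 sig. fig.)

δ = 0.226

Since E < V_b the TISE in this region is ψ'' = κ²ψ with κ = √(2m(V_b − E))/ℏ.
κ = √(2 × 1 × 9.78) = 4.423. The penetration depth is δ = 1/κ = 0.226.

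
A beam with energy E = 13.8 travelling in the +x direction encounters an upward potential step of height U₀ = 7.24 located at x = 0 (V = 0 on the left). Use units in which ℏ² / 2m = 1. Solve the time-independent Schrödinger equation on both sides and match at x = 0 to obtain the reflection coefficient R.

On each side the TISE gives plane waves with k = √(2m(E − V))/ℏ: k₁ = √(2·½·13.8) = 3.715, k₂ = √(2·½·6.56) = 2.561.
Matching ψ and ψ′ at x = 0 gives r = (k₁ − k₂)/(k₁ + k₂), so R = r² = 0.03378 and T = 1 − R = 0.9662.

R = 0.0338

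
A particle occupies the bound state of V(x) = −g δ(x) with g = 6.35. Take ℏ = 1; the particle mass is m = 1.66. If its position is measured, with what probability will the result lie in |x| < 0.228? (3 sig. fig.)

The normalised bound state is ψ = √κ e^{−κ|x|} with κ = mg/ℏ² = 10.54.
P(|x| < d) = ∫_{−d}^{d} κ e^{−2κ|x|} dx = 1 − e^{−2κd} = 1 − e^{−4.807} = 0.9918.

P = 0.992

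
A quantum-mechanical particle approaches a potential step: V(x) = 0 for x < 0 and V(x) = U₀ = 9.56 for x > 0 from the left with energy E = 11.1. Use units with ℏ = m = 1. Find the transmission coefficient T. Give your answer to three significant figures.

T = 0.791

On each side the TISE gives plane waves with k = √(2m(E − V))/ℏ: k₁ = √(2·1·11.1) = 4.712, k₂ = √(2·1·1.54) = 1.755.
Matching ψ and ψ′ at x = 0 gives r = (k₁ − k₂)/(k₁ + k₂), so R = r² = 0.2090 and T = 1 − R = 0.7910.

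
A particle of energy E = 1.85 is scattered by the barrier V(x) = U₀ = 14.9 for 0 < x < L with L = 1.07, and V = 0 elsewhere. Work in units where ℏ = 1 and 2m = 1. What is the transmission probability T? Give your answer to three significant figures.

T = 0.000764

E < U₀: inside the barrier ψ ∝ e^{±κx} with κ = √(2m(U₀ − E))/ℏ = 3.612.
κL = 3.865, sinh(κL) = 23.85.
The exact tunnelling result is T⁻¹ = 1 + U₀² sinh²(κL) / [4E(U₀ − E)] = 1309, so T = 0.000764.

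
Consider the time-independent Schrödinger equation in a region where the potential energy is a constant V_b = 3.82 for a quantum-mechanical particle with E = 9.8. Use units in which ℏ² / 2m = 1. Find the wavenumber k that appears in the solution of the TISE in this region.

With E > V_b the solution is oscillatory, ψ ∝ e^{±ikx} with k = √(2m(E − V_b))/ℏ.
k = √(2 × 0.5 × 5.98) = 2.445.

k = 2.45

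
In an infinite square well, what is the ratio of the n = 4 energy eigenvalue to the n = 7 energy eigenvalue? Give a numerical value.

Since E_n ∝ n², the ratio is (4/7)² = 0.326531.

0.326531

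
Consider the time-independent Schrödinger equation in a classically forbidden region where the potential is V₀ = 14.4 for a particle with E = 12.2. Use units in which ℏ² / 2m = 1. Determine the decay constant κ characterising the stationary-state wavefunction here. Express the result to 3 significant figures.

Since E < V₀ the TISE in this region is ψ'' = κ²ψ with κ = √(2m(V₀ − E))/ℏ.
κ = √(2 × 0.5 × 2.2) = 1.483.

κ = 1.48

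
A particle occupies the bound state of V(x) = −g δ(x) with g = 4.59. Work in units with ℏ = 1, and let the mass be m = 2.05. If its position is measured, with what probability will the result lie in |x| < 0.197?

P = 0.975

The normalised bound state is ψ = √κ e^{−κ|x|} with κ = mg/ℏ² = 9.410.
P(|x| < d) = ∫_{−d}^{d} κ e^{−2κ|x|} dx = 1 − e^{−2κd} = 1 − e^{−3.707} = 0.9755.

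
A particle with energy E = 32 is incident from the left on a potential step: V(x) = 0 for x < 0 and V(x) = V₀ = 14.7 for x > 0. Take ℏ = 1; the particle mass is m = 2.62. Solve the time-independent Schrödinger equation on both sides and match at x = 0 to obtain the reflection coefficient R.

The wavenumbers are k₁ = √(2mE)/ℏ = 12.95 on the left and k₂ = √(2m(E − V₀))/ℏ = 9.521 on the right.
Continuity of ψ and ψ′ at the step yields the reflection amplitude r = (k₁ − k₂)/(k₁ + k₂) = 0.1526; thus R = |r|² = 0.02327, T = 0.9767.

R = 0.0233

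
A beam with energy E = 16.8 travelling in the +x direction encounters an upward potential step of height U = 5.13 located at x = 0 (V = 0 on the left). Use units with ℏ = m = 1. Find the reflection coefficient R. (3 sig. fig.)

On each side the TISE gives plane waves with k = √(2m(E − V))/ℏ: k₁ = √(2·1·16.8) = 5.797, k₂ = √(2·1·11.67) = 4.831.
Matching ψ and ψ′ at x = 0 gives r = (k₁ − k₂)/(k₁ + k₂), so R = r² = 0.008252 and T = 1 − R = 0.9917.

R = 0.00825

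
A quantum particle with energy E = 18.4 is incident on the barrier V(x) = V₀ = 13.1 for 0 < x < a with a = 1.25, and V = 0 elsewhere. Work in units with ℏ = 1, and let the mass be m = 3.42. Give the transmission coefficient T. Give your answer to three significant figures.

T = 0.717

Above the barrier the interior wavenumber is k₂ = √(2m(E − V₀))/ℏ = 6.021, giving phase k₂a = 7.526.
Matching at both interfaces gives T⁻¹ = 1 + V₀² sin²(k₂a) / [4E(E − V₀)] = 1.394, hence T = 0.717.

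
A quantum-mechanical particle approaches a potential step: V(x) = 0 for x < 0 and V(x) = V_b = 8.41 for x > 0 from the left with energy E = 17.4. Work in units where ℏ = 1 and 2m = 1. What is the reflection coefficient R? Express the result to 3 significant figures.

The wavenumbers are k₁ = √(2mE)/ℏ = 4.171 on the left and k₂ = √(2m(E − V_b))/ℏ = 2.998 on the right.
Continuity of ψ and ψ′ at the step yields the reflection amplitude r = (k₁ − k₂)/(k₁ + k₂) = 0.1636; thus R = |r|² = 0.02677, T = 0.9732.

R = 0.0268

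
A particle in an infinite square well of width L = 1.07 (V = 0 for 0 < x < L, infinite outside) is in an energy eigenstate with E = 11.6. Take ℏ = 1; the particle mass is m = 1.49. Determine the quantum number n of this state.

For an infinite well E_n = n²π²ℏ²/(2mL²), so n = (L/πℏ)√(2mE).
n = (1.07/π) × √(2 × 1.49 × 11.6) = 2.002 → n = 2.

n = 2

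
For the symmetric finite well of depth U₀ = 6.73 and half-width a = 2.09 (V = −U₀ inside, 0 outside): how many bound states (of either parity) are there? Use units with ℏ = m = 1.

Define the well-strength parameter z₀ = (a/ℏ)√(2mU₀) = 2.09 × √(2·1·6.73) = 7.668.
A new bound state (alternating even/odd) appears each time z₀ passes a multiple of π/2, so N = ⌊2z₀/π⌋ + 1 = ⌊4.881⌋ + 1 = 5.

N = 5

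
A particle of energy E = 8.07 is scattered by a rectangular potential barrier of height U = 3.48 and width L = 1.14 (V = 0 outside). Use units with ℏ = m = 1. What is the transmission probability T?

Above the barrier the interior wavenumber is k₂ = √(2m(E − U))/ℏ = 3.030, giving phase k₂L = 3.454.
Matching at both interfaces gives T⁻¹ = 1 + U² sin²(k₂L) / [4E(E − U)] = 1.008, hence T = 0.992.

T = 0.992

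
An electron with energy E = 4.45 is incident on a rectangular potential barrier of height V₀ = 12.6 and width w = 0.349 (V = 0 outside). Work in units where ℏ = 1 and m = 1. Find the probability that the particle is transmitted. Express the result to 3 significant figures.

Since E < V₀ the interior solution is evanescent with decay constant κ = √(2m(V₀ − E))/ℏ = 4.037.
κw = 1.409, sinh(κw) = 1.924.
Matching ψ, ψ′ at both faces gives T = [1 + V₀² sinh²(κw) / (4E(V₀ − E))]⁻¹ = 1/5.050 = 0.198.

T = 0.198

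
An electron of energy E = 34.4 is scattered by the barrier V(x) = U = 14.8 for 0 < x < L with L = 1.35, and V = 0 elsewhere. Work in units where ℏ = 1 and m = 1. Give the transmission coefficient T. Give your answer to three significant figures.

E > U: inside the barrier k₂ = √(2m(E − U))/ℏ = 6.261, k₂L = 8.452.
Matching at both interfaces gives T⁻¹ = 1 + U² sin²(k₂L) / [4E(E − U)] = 1.055, hence T = 0.947.

T = 0.947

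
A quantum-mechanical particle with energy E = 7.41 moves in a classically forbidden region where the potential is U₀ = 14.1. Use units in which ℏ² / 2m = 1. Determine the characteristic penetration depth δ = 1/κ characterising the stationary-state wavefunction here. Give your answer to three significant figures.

Since E < U₀ the TISE in this region is ψ'' = κ²ψ with κ = √(2m(U₀ − E))/ℏ.
κ = √(2 × 0.5 × 6.69) = 2.587. The penetration depth is δ = 1/κ = 0.387.

δ = 0.387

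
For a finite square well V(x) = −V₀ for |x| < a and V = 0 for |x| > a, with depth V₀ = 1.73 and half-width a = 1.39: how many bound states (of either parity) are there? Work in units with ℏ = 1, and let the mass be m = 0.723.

N = 2

The dimensionless depth is z₀ = a√(2mV₀)/ℏ = 1.39 × √(2.502) = 2.198.
The even/odd transcendental equations gain one root per π/2 in z₀, giving N = 1 + ⌊2z₀/π⌋ = 1 + ⌊1.400⌋ = 2.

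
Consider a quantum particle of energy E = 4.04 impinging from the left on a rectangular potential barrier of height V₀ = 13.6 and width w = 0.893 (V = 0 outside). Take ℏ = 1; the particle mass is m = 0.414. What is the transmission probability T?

Since E < V₀ the interior solution is evanescent with decay constant κ = √(2m(V₀ − E))/ℏ = 2.813.
κw = 2.512, sinh(κw) = 6.127.
Matching ψ, ψ′ at both faces gives T = [1 + V₀² sinh²(κw) / (4E(V₀ − E))]⁻¹ = 1/45.94 = 0.0218.

T = 0.0218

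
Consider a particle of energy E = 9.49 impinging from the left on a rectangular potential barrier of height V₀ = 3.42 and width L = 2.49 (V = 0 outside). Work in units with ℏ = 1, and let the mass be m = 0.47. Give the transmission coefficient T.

Above the barrier the interior wavenumber is k₂ = √(2m(E − V₀))/ℏ = 2.389, giving phase k₂L = 5.948.
T = [1 + V₀² sin²(k₂L) / (4E(E − V₀))]⁻¹ = 1/1.005 = 0.995.

T = 0.995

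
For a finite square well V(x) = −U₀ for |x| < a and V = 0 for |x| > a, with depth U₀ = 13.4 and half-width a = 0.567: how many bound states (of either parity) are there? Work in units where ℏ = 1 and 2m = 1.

Define the well-strength parameter z₀ = (a/ℏ)√(2mU₀) = 0.567 × √(2·0.5·13.4) = 2.076.
A new bound state (alternating even/odd) appears each time z₀ passes a multiple of π/2, so N = ⌊2z₀/π⌋ + 1 = ⌊1.321⌋ + 1 = 2.

N = 2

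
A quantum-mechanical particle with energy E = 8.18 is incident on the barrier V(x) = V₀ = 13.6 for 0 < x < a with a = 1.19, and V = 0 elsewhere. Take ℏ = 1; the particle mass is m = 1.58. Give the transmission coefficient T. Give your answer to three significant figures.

T = 0.000202

E < V₀: inside the barrier ψ ∝ e^{±κx} with κ = √(2m(V₀ − E))/ℏ = 4.139.
κa = 4.925, sinh(κa) = 68.83.
The exact tunnelling result is T⁻¹ = 1 + V₀² sinh²(κa) / [4E(V₀ − E)] = 4942, so T = 0.000202.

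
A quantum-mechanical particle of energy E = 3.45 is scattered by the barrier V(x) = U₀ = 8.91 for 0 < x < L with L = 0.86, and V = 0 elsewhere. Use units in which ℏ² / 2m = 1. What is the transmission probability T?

T = 0.0661

E < U₀: inside the barrier ψ ∝ e^{±κx} with κ = √(2m(U₀ − E))/ℏ = 2.337.
κL = 2.010, sinh(κL) = 3.663.
Matching ψ, ψ′ at both faces gives T = [1 + U₀² sinh²(κL) / (4E(U₀ − E))]⁻¹ = 1/15.14 = 0.0661.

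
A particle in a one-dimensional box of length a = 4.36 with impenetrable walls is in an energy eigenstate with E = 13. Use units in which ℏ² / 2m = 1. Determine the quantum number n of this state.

From E_n = n²π²ℏ²/(2ma²) invert to n = √(2ma²E)/(πℏ).
n = (4.36/π) × √(2 × 0.5 × 13) = 5.004 → n = 5.

n = 5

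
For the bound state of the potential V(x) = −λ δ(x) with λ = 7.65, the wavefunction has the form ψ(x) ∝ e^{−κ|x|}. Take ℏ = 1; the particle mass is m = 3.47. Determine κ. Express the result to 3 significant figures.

Integrate −(ℏ²/2m)ψ'' − λδ(x)ψ = Eψ from −ε to +ε: the ψ'' term gives ψ'(0⁺) − ψ'(0⁻) and the δ term gives −(2mλ/ℏ²)ψ(0).
With ψ ∝ e^{−κ|x|} this yields −2κ = −2mλ/ℏ², so κ = mλ/ℏ² = 26.55.

κ = 26.5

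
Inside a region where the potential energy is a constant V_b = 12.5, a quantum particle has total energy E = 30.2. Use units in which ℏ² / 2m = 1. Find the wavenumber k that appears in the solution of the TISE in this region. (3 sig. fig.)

With E > V_b the solution is oscillatory, ψ ∝ e^{±ikx} with k = √(2m(E − V_b))/ℏ.
k = √(2 × 0.5 × 17.7) = 4.207.

k = 4.21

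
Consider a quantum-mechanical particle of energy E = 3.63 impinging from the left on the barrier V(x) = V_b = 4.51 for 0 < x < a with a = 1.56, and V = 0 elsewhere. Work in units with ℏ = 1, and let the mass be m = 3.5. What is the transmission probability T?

T = 0.00109

Since E < V_b the interior solution is evanescent with decay constant κ = √(2m(V_b − E))/ℏ = 2.482.
κa = 3.872, sinh(κa) = 24.00.
The exact tunnelling result is T⁻¹ = 1 + V_b² sinh²(κa) / [4E(V_b − E)] = 918.2, so T = 0.00109.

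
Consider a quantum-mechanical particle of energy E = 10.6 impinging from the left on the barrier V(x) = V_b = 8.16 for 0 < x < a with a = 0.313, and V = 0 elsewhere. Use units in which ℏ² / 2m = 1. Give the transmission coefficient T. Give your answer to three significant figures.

T = 0.876

Above the barrier the interior wavenumber is k₂ = √(2m(E − V_b))/ℏ = 1.562, giving phase k₂a = 0.4889.
Matching at both interfaces gives T⁻¹ = 1 + V_b² sin²(k₂a) / [4E(E − V_b)] = 1.142, hence T = 0.876.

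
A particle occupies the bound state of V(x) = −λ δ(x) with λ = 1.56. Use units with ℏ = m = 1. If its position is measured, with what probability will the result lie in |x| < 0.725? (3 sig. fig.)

P = 0.896

The normalised bound state is ψ = √κ e^{−κ|x|} with κ = mλ/ℏ² = 1.560.
P(|x| < d) = ∫_{−d}^{d} κ e^{−2κ|x|} dx = 1 − e^{−2κd} = 1 − e^{−2.262} = 0.8959.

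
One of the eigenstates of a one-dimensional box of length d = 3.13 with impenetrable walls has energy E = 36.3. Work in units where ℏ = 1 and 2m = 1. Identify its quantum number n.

n = 6

For an infinite well E_n = n²π²ℏ²/(2md²), so n = (d/πℏ)√(2mE).
n = (3.13/π) × √(2 × 0.5 × 36.3) = 6.003 → n = 6.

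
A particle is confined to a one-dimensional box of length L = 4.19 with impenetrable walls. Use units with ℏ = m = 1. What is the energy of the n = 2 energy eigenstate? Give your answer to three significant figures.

Requiring ψ(0) = ψ(L) = 0 quantises k = nπ/L, hence E_n = ℏ²k²/2m = n²π²ℏ²/(2mL²).
E_2 = 2² × π² / (2 × 1 × 4.19²) = 1.124.

E = 1.12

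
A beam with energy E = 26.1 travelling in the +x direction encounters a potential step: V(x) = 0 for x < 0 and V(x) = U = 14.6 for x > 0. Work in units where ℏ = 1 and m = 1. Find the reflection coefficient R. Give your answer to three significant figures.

R = 0.0408

On each side the TISE gives plane waves with k = √(2m(E − V))/ℏ: k₁ = √(2·1·26.1) = 7.225, k₂ = √(2·1·11.5) = 4.796.
Continuity of ψ and ψ′ at the step yields the reflection amplitude r = (k₁ − k₂)/(k₁ + k₂) = 0.2021; thus R = |r|² = 0.04084, T = 0.9592.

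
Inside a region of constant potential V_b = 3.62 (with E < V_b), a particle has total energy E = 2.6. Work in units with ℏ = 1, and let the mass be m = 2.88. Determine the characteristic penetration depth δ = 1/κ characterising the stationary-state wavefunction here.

Since E < V_b the TISE in this region is ψ'' = κ²ψ with κ = √(2m(V_b − E))/ℏ.
κ = √(2 × 2.88 × 1.02) = 2.424. The penetration depth is δ = 1/κ = 0.413.

δ = 0.413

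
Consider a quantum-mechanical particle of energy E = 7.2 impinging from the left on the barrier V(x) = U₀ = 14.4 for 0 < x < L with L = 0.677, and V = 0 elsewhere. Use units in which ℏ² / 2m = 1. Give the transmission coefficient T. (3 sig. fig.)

Since E < U₀ the interior solution is evanescent with decay constant κ = √(2m(U₀ − E))/ℏ = 2.683.
κL = 1.817, sinh(κL) = 2.994.
Matching ψ, ψ′ at both faces gives T = [1 + U₀² sinh²(κL) / (4E(U₀ − E))]⁻¹ = 1/9.965 = 0.100.

T = 0.100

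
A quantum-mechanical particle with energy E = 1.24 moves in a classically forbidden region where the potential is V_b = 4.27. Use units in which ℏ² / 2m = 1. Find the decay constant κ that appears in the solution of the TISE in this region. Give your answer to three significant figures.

Since E < V_b the TISE in this region is ψ'' = κ²ψ with κ = √(2m(V_b − E))/ℏ.
κ = √(2 × 0.5 × 3.03) = 1.741.

κ = 1.74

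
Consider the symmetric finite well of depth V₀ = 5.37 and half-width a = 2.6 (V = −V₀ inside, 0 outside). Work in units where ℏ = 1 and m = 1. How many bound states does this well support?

N = 6

Define the well-strength parameter z₀ = (a/ℏ)√(2mV₀) = 2.6 × √(2·1·5.37) = 8.521.
A new bound state (alternating even/odd) appears each time z₀ passes a multiple of π/2, so N = ⌊2z₀/π⌋ + 1 = ⌊5.424⌋ + 1 = 6.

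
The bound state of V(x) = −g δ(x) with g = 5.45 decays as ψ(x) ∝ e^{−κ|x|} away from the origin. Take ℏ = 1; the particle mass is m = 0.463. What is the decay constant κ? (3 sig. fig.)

κ = 2.52

Integrate −(ℏ²/2m)ψ'' − gδ(x)ψ = Eψ from −ε to +ε: the ψ'' term gives ψ'(0⁺) − ψ'(0⁻) and the δ term gives −(2mg/ℏ²)ψ(0).
With ψ ∝ e^{−κ|x|} this yields −2κ = −2mg/ℏ², so κ = mg/ℏ² = 2.523.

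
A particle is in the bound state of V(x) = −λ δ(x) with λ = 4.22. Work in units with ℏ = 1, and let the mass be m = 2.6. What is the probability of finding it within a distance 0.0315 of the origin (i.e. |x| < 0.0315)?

P = 0.499

The normalised bound state is ψ = √κ e^{−κ|x|} with κ = mλ/ℏ² = 10.97.
P(|x| < d) = ∫_{−d}^{d} κ e^{−2κ|x|} dx = 1 − e^{−2κd} = 1 − e^{−0.6912} = 0.4990.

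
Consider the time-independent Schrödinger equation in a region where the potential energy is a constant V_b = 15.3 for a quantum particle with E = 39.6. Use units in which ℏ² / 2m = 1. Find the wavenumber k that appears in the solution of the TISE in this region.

With E > V_b the solution is oscillatory, ψ ∝ e^{±ikx} with k = √(2m(E − V_b))/ℏ.
k = √(2 × 0.5 × 24.3) = 4.930.

k = 4.93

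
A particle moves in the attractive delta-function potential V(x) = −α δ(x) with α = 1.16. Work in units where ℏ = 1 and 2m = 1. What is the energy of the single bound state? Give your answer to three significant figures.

The bound state is ψ(x) = √κ e^{−κ|x|}. The derivative jump ψ'(0⁺) − ψ'(0⁻) = −(2mα/ℏ²)ψ(0) fixes κ = mα/ℏ² = 0.5800.
Then E = −ℏ²κ²/(2m) = −mα²/(2ℏ²) = -0.3364.

E = -0.336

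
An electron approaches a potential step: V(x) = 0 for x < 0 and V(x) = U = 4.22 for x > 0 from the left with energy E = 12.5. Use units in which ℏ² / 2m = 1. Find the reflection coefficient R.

The wavenumbers are k₁ = √(2mE)/ℏ = 3.536 on the left and k₂ = √(2m(E − U))/ℏ = 2.877 on the right.
Continuity of ψ and ψ′ at the step yields the reflection amplitude r = (k₁ − k₂)/(k₁ + k₂) = 0.1026; thus R = |r|² = 0.01053, T = 0.9895.

R = 0.0105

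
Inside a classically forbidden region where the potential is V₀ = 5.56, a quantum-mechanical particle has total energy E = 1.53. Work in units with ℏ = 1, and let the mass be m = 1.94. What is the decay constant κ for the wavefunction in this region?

Since E < V₀ the TISE in this region is ψ'' = κ²ψ with κ = √(2m(V₀ − E))/ℏ.
κ = √(2 × 1.94 × 4.03) = 3.954.

κ = 3.95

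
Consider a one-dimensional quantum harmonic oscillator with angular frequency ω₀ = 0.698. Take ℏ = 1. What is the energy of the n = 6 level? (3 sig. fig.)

E = 4.54

Using E_n = (n + ½)ℏω₀: E_6 = 6.5 × 0.698 = 4.537.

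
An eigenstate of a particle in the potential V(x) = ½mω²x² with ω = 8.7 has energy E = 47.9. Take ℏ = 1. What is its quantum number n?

Invert E_n = (n + ½)ℏω: n = E/ℏω − ½ = 5.006, so n = 5.

n = 5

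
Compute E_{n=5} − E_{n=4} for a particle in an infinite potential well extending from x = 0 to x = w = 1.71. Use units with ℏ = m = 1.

E_n = n²π²ℏ²/(2mw²), so ΔE = (5² − 4²) π²ℏ²/(2mw²).
ΔE = 9 × π² / (2 × 1 × 1.71²) = 15.19.

ΔE = 15.2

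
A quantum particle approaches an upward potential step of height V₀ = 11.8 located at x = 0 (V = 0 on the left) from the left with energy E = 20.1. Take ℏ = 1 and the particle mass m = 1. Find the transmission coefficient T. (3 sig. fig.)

T = 0.953

On each side the TISE gives plane waves with k = √(2m(E − V))/ℏ: k₁ = √(2·1·20.1) = 6.340, k₂ = √(2·1·8.3) = 4.074.
Continuity of ψ and ψ′ at the step yields the reflection amplitude r = (k₁ − k₂)/(k₁ + k₂) = 0.2176; thus R = |r|² = 0.04734, T = 0.9527.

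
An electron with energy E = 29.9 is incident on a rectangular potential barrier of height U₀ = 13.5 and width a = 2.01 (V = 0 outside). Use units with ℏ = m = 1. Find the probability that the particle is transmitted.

T = 0.934

E > U₀: inside the barrier k₂ = √(2m(E − U₀))/ℏ = 5.727, k₂a = 11.51.
T = [1 + U₀² sin²(k₂a) / (4E(E − U₀))]⁻¹ = 1/1.070 = 0.934.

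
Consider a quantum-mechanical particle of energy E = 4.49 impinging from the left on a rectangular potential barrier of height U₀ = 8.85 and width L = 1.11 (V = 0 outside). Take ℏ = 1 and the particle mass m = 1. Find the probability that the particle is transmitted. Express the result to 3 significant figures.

T = 0.00567

E < U₀: inside the barrier ψ ∝ e^{±κx} with κ = √(2m(U₀ − E))/ℏ = 2.953.
κL = 3.278, sinh(κL) = 13.24.
The exact tunnelling result is T⁻¹ = 1 + U₀² sinh²(κL) / [4E(U₀ − E)] = 176.3, so T = 0.00567.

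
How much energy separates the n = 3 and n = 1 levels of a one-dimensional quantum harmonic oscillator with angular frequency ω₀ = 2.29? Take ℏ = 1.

E_n = ℏω₀(n + ½), so ΔE = (3 − 1) ℏω₀ = 2 × 2.29 = 4.580.

ΔE = 4.58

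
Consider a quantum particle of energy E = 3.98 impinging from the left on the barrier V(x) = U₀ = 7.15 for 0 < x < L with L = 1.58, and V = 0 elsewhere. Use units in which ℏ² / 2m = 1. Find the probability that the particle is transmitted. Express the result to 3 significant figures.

E < U₀: inside the barrier ψ ∝ e^{±κx} with κ = √(2m(U₀ − E))/ℏ = 1.780.
κL = 2.813, sinh(κL) = 8.301.
Matching ψ, ψ′ at both faces gives T = [1 + U₀² sinh²(κL) / (4E(U₀ − E))]⁻¹ = 1/70.80 = 0.0141.

T = 0.0141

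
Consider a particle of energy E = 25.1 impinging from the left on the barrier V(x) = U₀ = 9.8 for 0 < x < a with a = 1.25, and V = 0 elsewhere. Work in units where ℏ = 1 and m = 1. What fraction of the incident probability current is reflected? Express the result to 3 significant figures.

E > U₀: inside the barrier k₂ = √(2m(E − U₀))/ℏ = 5.532, k₂a = 6.915.
T = [1 + U₀² sin²(k₂a) / (4E(E − U₀))]⁻¹ = 1/1.022 = 0.979.
R = 1 − T = 0.0213.

R = 0.0213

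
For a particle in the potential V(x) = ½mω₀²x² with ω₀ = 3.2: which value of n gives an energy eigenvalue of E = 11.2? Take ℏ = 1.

Invert E_n = (n + ½)ℏω₀: n = E/ℏω₀ − ½ = 3.000, so n = 3.

n = 3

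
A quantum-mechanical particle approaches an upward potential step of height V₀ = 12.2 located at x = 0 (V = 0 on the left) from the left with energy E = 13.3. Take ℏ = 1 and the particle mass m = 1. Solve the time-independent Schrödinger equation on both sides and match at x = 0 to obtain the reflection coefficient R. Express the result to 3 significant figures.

The wavenumbers are k₁ = √(2mE)/ℏ = 5.158 on the left and k₂ = √(2m(E − V₀))/ℏ = 1.483 on the right.
Continuity of ψ and ψ′ at the step yields the reflection amplitude r = (k₁ − k₂)/(k₁ + k₂) = 0.5533; thus R = |r|² = 0.3061, T = 0.6939.

R = 0.306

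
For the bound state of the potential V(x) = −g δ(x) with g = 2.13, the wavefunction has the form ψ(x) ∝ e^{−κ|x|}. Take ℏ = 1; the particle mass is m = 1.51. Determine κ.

κ = 3.22

Integrate −(ℏ²/2m)ψ'' − gδ(x)ψ = Eψ from −ε to +ε: the ψ'' term gives ψ'(0⁺) − ψ'(0⁻) and the δ term gives −(2mg/ℏ²)ψ(0).
With ψ ∝ e^{−κ|x|} this yields −2κ = −2mg/ℏ², so κ = mg/ℏ² = 3.216.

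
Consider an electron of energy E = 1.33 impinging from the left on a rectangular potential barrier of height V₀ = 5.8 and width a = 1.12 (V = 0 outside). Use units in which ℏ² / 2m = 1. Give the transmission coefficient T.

T = 0.0246

E < V₀: inside the barrier ψ ∝ e^{±κx} with κ = √(2m(V₀ − E))/ℏ = 2.114.
κa = 2.368, sinh(κa) = 5.291.
The exact tunnelling result is T⁻¹ = 1 + V₀² sinh²(κa) / [4E(V₀ − E)] = 40.60, so T = 0.0246.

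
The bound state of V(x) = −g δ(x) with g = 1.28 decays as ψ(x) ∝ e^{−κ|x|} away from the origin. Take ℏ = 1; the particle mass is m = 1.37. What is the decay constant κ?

Integrate −(ℏ²/2m)ψ'' − gδ(x)ψ = Eψ from −ε to +ε: the ψ'' term gives ψ'(0⁺) − ψ'(0⁻) and the δ term gives −(2mg/ℏ²)ψ(0).
With ψ ∝ e^{−κ|x|} this yields −2κ = −2mg/ℏ², so κ = mg/ℏ² = 1.754.

κ = 1.75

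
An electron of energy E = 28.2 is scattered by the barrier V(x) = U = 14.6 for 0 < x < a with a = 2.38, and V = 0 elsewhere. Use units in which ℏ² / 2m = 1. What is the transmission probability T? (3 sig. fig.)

T = 0.952

E > U: inside the barrier k₂ = √(2m(E − U))/ℏ = 3.688, k₂a = 8.777.
T = [1 + U² sin²(k₂a) / (4E(E − U))]⁻¹ = 1/1.051 = 0.952.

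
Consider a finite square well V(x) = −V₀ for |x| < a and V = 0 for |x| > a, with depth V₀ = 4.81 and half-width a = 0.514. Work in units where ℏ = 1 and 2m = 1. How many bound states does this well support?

Define the well-strength parameter z₀ = (a/ℏ)√(2mV₀) = 0.514 × √(2·0.5·4.81) = 1.127.
The even/odd transcendental equations gain one root per π/2 in z₀, giving N = 1 + ⌊2z₀/π⌋ = 1 + ⌊0.7177⌋ = 1.

N = 1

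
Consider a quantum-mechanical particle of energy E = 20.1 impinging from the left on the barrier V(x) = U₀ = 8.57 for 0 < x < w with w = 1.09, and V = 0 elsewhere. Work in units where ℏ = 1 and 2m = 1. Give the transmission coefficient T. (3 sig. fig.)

T = 0.978

E > U₀: inside the barrier k₂ = √(2m(E − U₀))/ℏ = 3.396, k₂w = 3.701.
T = [1 + U₀² sin²(k₂w) / (4E(E − U₀))]⁻¹ = 1/1.022 = 0.978.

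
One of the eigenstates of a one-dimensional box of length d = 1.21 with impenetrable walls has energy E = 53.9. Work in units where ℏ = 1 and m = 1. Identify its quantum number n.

n = 4

From E_n = n²π²ℏ²/(2md²) invert to n = √(2md²E)/(πℏ).
n = (1.21/π) × √(2 × 1 × 53.9) = 3.999 → n = 4.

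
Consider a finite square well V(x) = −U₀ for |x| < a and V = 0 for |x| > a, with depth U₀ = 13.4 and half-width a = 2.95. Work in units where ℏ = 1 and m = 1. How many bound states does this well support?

N = 10

Define the well-strength parameter z₀ = (a/ℏ)√(2mU₀) = 2.95 × √(2·1·13.4) = 15.27.
The even/odd transcendental equations gain one root per π/2 in z₀, giving N = 1 + ⌊2z₀/π⌋ = 1 + ⌊9.722⌋ = 10.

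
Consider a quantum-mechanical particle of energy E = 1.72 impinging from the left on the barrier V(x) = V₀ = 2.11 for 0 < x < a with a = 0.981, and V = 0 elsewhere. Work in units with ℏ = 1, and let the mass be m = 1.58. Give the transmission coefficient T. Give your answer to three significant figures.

T = 0.258

E < V₀: inside the barrier ψ ∝ e^{±κx} with κ = √(2m(V₀ − E))/ℏ = 1.110.
κa = 1.089, sinh(κa) = 1.317.
The exact tunnelling result is T⁻¹ = 1 + V₀² sinh²(κa) / [4E(V₀ − E)] = 3.880, so T = 0.258.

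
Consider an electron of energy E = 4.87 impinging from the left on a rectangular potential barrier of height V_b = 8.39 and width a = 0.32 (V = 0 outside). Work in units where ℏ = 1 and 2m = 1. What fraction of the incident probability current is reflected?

Since E < V_b the interior solution is evanescent with decay constant κ = √(2m(V_b − E))/ℏ = 1.876.
κa = 0.6004, sinh(κa) = 0.6371.
The exact tunnelling result is T⁻¹ = 1 + V_b² sinh²(κa) / [4E(V_b − E)] = 1.417, so T = 0.706.
R = 1 − T = 0.294.

R = 0.294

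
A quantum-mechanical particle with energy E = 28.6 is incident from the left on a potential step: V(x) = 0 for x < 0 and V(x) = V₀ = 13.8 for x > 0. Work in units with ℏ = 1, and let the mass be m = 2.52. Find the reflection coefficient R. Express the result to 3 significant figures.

On each side the TISE gives plane waves with k = √(2m(E − V))/ℏ: k₁ = √(2·2.52·28.6) = 12.01, k₂ = √(2·2.52·14.8) = 8.637.
Matching ψ and ψ′ at x = 0 gives r = (k₁ − k₂)/(k₁ + k₂), so R = r² = 0.02664 and T = 1 − R = 0.9734.

R = 0.0266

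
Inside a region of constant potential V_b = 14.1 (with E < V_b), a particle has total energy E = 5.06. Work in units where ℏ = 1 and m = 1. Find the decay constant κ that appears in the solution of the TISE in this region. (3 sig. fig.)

Since E < V_b the TISE in this region is ψ'' = κ²ψ with κ = √(2m(V_b − E))/ℏ.
κ = √(2 × 1 × 9.04) = 4.252.

κ = 4.25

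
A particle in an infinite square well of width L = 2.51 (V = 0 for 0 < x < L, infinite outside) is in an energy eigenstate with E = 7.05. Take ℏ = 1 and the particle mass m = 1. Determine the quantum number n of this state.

n = 3

From E_n = n²π²ℏ²/(2mL²) invert to n = √(2mL²E)/(πℏ).
n = (2.51/π) × √(2 × 1 × 7.05) = 3.000 → n = 3.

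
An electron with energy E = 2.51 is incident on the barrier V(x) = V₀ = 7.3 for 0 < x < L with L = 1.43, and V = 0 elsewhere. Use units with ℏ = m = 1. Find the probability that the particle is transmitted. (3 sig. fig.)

T = 0.000516

Since E < V₀ the interior solution is evanescent with decay constant κ = √(2m(V₀ − E))/ℏ = 3.095.
κL = 4.426, sinh(κL) = 41.80.
The exact tunnelling result is T⁻¹ = 1 + V₀² sinh²(κL) / [4E(V₀ − E)] = 1937, so T = 0.000516.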